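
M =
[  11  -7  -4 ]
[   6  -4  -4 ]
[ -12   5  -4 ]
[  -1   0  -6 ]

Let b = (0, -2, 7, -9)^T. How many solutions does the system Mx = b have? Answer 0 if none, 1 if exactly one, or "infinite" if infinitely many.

Row reduce the augmented matrix [M | b].
R2 ← R2 − (6/11)·R1: [0, -2/11, -20/11, -2]
R3 ← R3 + (12/11)·R1: [0, -29/11, -92/11, 7]
R4 ← R4 + (1/11)·R1: [0, -7/11, -70/11, -9]
R3 ← R3 − (29/2)·R2: [0, 0, 18, 36]
R4 ← R4 − (7/2)·R2: [0, 0, 0, -2]
The echelon form has 4 nonzero rows; the last pivot sits in the augmented column, so rank(M) = 3 but rank([M|b]) = 4.
Since the ranks differ, the system is inconsistent.
It has no solutions.

0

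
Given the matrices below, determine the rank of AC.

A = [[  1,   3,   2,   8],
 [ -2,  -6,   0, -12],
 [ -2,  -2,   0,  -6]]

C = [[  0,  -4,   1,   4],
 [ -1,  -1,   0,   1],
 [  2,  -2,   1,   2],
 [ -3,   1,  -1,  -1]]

First compute AC:
[[-23,  -3,  -5,   3],
 [ 42,   2,  10,  -2],
 [ 20,   4,   4,  -4]]
Now row reduce the product.
R2 ← R2 + (42/23)·R1: [0, -80/23, 20/23, 80/23]
R3 ← R3 + (20/23)·R1: [0, 32/23, -8/23, -32/23]
R3 ← R3 + (2/5)·R2: [0, 0, 0, 0]
2 nonzero rows, so rank(AC) = 2.

2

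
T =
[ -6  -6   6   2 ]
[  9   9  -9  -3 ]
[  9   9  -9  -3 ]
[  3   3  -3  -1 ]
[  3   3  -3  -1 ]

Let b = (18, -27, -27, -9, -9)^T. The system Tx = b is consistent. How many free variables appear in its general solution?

Row reduce the augmented matrix [T | b].
R2 ← R2 + (3/2)·R1: [0, 0, 0, 0, 0]
R3 ← R3 + (3/2)·R1: [0, 0, 0, 0, 0]
R4 ← R4 + (1/2)·R1: [0, 0, 0, 0, 0]
R5 ← R5 + (1/2)·R1: [0, 0, 0, 0, 0]
The echelon form has 1 nonzero rows, and every pivot lies in the first 4 columns, so rank(T) = rank([T|b]) = 1.
The system is consistent.
Free variables = (unknowns) − (rank) = 4 − 1 = 3.

3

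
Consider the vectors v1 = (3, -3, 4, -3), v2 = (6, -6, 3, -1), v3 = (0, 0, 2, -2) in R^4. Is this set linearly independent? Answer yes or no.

no

Form the matrix with these vectors as rows and row reduce.
R2 ← R2 − (2)·R1: [0, 0, -5, 5]
R3 ← R3 + (2/5)·R2: [0, 0, 0, 0]
2 nonzero rows, so the 3 vectors span a space of dimension 2.
Since 2 < 3, the vectors are linearly dependent.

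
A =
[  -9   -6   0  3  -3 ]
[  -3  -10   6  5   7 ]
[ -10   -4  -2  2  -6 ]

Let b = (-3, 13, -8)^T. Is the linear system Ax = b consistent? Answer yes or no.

yes

Row reduce the augmented matrix [A | b].
R2 ← R2 − (1/3)·R1: [0, -8, 6, 4, 8, 14]
R3 ← R3 − (10/9)·R1: [0, 8/3, -2, -4/3, -8/3, -14/3]
R3 ← R3 + (1/3)·R2: [0, 0, 0, 0, 0, 0]
The echelon form has 2 nonzero rows, and every pivot lies in the first 5 columns, so rank(A) = rank([A|b]) = 2.
The system is consistent.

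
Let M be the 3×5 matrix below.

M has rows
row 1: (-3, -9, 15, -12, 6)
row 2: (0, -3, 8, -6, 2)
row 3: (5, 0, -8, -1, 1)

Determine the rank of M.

Row reduce to echelon form.
R3 ← R3 + (5/3)·R1: [0, -15, 17, -21, 11]
R3 ← R3 − (5)·R2: [0, 0, -23, 9, 1]
Echelon form has 3 nonzero rows, so rank(M) = 3.

3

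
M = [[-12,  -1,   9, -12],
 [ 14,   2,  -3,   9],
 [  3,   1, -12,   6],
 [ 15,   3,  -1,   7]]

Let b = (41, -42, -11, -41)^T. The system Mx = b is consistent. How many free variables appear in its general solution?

1

Row reduce the augmented matrix [M | b].
R2 ← R2 + (7/6)·R1: [0, 5/6, 15/2, -5, 35/6]
R3 ← R3 + (1/4)·R1: [0, 3/4, -39/4, 3, -3/4]
R4 ← R4 + (5/4)·R1: [0, 7/4, 41/4, -8, 41/4]
R3 ← R3 − (9/10)·R2: [0, 0, -33/2, 15/2, -6]
R4 ← R4 − (21/10)·R2: [0, 0, -11/2, 5/2, -2]
R4 ← R4 − (1/3)·R3: [0, 0, 0, 0, 0]
The echelon form has 3 nonzero rows, and every pivot lies in the first 4 columns, so rank(M) = rank([M|b]) = 3.
The system is consistent.
Free variables = (unknowns) − (rank) = 4 − 3 = 1.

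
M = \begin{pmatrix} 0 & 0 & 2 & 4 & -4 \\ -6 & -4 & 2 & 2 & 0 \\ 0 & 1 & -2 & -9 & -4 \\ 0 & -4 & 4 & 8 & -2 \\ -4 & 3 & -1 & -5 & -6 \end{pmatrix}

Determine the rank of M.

Row reduce to echelon form.
Swap R1 ↔ R2
R5 ← R5 − (2/3)·R1: [0, 17/3, -7/3, -19/3, -6]
Swap R2 ↔ R3
R4 ← R4 + (4)·R2: [0, 0, -4, -28, -18]
R5 ← R5 − (17/3)·R2: [0, 0, 9, 134/3, 50/3]
R4 ← R4 + (2)·R3: [0, 0, 0, -20, -26]
R5 ← R5 − (9/2)·R3: [0, 0, 0, 80/3, 104/3]
R5 ← R5 + (4/3)·R4: [0, 0, 0, 0, 0]
Echelon form has 4 nonzero rows, so rank(M) = 4.

4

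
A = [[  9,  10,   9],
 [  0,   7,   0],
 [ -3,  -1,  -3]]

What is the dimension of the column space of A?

Row reduce to echelon form.
R3 ← R3 + (1/3)·R1: [0, 7/3, 0]
R3 ← R3 − (1/3)·R2: [0, 0, 0]
Echelon form has 2 nonzero rows, so rank(A) = 2.
The column space has dimension equal to the rank: 2.

2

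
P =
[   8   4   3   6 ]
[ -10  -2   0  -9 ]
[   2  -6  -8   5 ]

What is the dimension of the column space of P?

2

Row reduce to echelon form.
R2 ← R2 + (5/4)·R1: [0, 3, 15/4, -3/2]
R3 ← R3 − (1/4)·R1: [0, -7, -35/4, 7/2]
R3 ← R3 + (7/3)·R2: [0, 0, 0, 0]
Echelon form has 2 nonzero rows, so rank(P) = 2.
The column space has dimension equal to the rank: 2.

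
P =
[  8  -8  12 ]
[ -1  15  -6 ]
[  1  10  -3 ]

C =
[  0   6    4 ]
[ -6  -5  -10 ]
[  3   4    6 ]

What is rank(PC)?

2

First compute PC:
[[ 84, 136, 184],
 [-108, -105, -190],
 [-69, -56, -114]]
Now row reduce the product.
R2 ← R2 + (9/7)·R1: [0, 489/7, 326/7]
R3 ← R3 + (23/28)·R1: [0, 390/7, 260/7]
R3 ← R3 − (130/163)·R2: [0, 0, 0]
2 nonzero rows, so rank(PC) = 2.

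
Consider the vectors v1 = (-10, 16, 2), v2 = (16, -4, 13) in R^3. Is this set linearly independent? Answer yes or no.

yes

Form the matrix with these vectors as rows and row reduce.
R2 ← R2 + (8/5)·R1: [0, 108/5, 81/5]
2 nonzero rows, so the 2 vectors span a space of dimension 2.
Since 2 = 2, the vectors are linearly independent.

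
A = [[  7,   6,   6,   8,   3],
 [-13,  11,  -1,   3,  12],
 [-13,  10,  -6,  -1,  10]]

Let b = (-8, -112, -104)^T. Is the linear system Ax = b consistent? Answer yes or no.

Row reduce the augmented matrix [A | b].
R2 ← R2 + (13/7)·R1: [0, 155/7, 71/7, 125/7, 123/7, -888/7]
R3 ← R3 + (13/7)·R1: [0, 148/7, 36/7, 97/7, 109/7, -832/7]
R3 ← R3 − (148/155)·R2: [0, 0, -704/155, -99/31, -187/155, 352/155]
The echelon form has 3 nonzero rows, and every pivot lies in the first 5 columns, so rank(A) = rank([A|b]) = 3.
The system is consistent.

yes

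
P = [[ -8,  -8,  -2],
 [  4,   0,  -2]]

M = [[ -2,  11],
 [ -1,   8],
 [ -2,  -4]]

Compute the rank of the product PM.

2

First compute PM:
[[ 28, -144],
 [ -4,  52]]
Now row reduce the product.
R2 ← R2 + (1/7)·R1: [0, 220/7]
2 nonzero rows, so rank(PM) = 2.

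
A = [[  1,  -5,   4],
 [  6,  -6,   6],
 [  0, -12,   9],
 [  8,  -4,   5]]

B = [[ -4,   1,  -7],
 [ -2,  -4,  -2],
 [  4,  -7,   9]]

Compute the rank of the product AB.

2

First compute AB:
[[ 22,  -7,  39],
 [ 12, -12,  24],
 [ 60, -15, 105],
 [ -4, -11,  -3]]
Now row reduce the product.
R2 ← R2 − (6/11)·R1: [0, -90/11, 30/11]
R3 ← R3 − (30/11)·R1: [0, 45/11, -15/11]
R4 ← R4 + (2/11)·R1: [0, -135/11, 45/11]
R3 ← R3 + (1/2)·R2: [0, 0, 0]
R4 ← R4 − (3/2)·R2: [0, 0, 0]
2 nonzero rows, so rank(AB) = 2.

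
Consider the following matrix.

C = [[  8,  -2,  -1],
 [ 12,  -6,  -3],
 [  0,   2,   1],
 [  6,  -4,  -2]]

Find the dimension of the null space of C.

1

Row reduce to echelon form.
R2 ← R2 − (3/2)·R1: [0, -3, -3/2]
R4 ← R4 − (3/4)·R1: [0, -5/2, -5/4]
R3 ← R3 + (2/3)·R2: [0, 0, 0]
R4 ← R4 − (5/6)·R2: [0, 0, 0]
2 nonzero rows, so rank(C) = 2.
C has 3 columns; by rank–nullity, nullity = 3 − 2 = 1.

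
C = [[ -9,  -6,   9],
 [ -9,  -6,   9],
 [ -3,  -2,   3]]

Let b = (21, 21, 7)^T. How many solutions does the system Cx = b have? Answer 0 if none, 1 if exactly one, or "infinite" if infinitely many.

Row reduce the augmented matrix [C | b].
R2 ← R2 − R1: [0, 0, 0, 0]
R3 ← R3 − (1/3)·R1: [0, 0, 0, 0]
The echelon form has 1 nonzero rows, and every pivot lies in the first 3 columns, so rank(C) = rank([C|b]) = 1.
The system is consistent.
rank = 1 < 3 unknowns, so there are infinitely many solutions.

infinite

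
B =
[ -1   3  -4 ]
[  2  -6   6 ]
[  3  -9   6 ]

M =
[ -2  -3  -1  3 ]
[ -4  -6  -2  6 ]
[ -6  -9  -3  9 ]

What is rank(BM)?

First compute BM:
[[ 14,  21,   7, -21],
 [-16, -24,  -8,  24],
 [ -6,  -9,  -3,   9]]
Now row reduce the product.
R2 ← R2 + (8/7)·R1: [0, 0, 0, 0]
R3 ← R3 + (3/7)·R1: [0, 0, 0, 0]
1 nonzero row, so rank(BM) = 1.

1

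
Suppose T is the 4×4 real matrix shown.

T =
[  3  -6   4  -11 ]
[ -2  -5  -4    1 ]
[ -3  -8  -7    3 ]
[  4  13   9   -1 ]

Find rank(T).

3

Row reduce to echelon form.
R2 ← R2 + (2/3)·R1: [0, -9, -4/3, -19/3]
R3 ← R3 + R1: [0, -14, -3, -8]
R4 ← R4 − (4/3)·R1: [0, 21, 11/3, 41/3]
R3 ← R3 − (14/9)·R2: [0, 0, -25/27, 50/27]
R4 ← R4 + (7/3)·R2: [0, 0, 5/9, -10/9]
R4 ← R4 + (3/5)·R3: [0, 0, 0, 0]
Echelon form has 3 nonzero rows, so rank(T) = 3.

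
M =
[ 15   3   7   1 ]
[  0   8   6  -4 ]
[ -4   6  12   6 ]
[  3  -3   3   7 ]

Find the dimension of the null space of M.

0

Row reduce to echelon form.
R3 ← R3 + (4/15)·R1: [0, 34/5, 208/15, 94/15]
R4 ← R4 − (1/5)·R1: [0, -18/5, 8/5, 34/5]
R3 ← R3 − (17/20)·R2: [0, 0, 263/30, 29/3]
R4 ← R4 + (9/20)·R2: [0, 0, 43/10, 5]
R4 ← R4 − (129/263)·R3: [0, 0, 0, 68/263]
4 nonzero rows, so rank(M) = 4.
M has 4 columns; by rank–nullity, nullity = 4 − 4 = 0.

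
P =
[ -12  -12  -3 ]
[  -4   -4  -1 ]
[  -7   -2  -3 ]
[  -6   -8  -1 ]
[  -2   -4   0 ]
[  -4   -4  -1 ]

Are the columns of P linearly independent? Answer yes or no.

Row reduce P to echelon form.
R2 ← R2 − (1/3)·R1: [0, 0, 0]
R3 ← R3 − (7/12)·R1: [0, 5, -5/4]
R4 ← R4 − (1/2)·R1: [0, -2, 1/2]
R5 ← R5 − (1/6)·R1: [0, -2, 1/2]
R6 ← R6 − (1/3)·R1: [0, 0, 0]
Swap R2 ↔ R3
R4 ← R4 + (2/5)·R2: [0, 0, 0]
R5 ← R5 + (2/5)·R2: [0, 0, 0]
2 pivots among 3 columns.
Only 2 < 3 pivot columns, so the columns are linearly dependent.

no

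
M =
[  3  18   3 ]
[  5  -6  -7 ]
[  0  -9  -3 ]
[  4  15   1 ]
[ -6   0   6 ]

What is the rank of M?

2

Row reduce to echelon form.
R2 ← R2 − (5/3)·R1: [0, -36, -12]
R4 ← R4 − (4/3)·R1: [0, -9, -3]
R5 ← R5 + (2)·R1: [0, 36, 12]
R3 ← R3 − (1/4)·R2: [0, 0, 0]
R4 ← R4 − (1/4)·R2: [0, 0, 0]
R5 ← R5 + R2: [0, 0, 0]
Echelon form has 2 nonzero rows, so rank(M) = 2.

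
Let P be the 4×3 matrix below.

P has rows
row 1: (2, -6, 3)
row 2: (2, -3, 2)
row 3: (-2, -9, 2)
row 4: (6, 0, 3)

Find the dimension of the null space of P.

Row reduce to echelon form.
R2 ← R2 − R1: [0, 3, -1]
R3 ← R3 + R1: [0, -15, 5]
R4 ← R4 − (3)·R1: [0, 18, -6]
R3 ← R3 + (5)·R2: [0, 0, 0]
R4 ← R4 − (6)·R2: [0, 0, 0]
2 nonzero rows, so rank(P) = 2.
P has 3 columns; by rank–nullity, nullity = 3 − 2 = 1.

1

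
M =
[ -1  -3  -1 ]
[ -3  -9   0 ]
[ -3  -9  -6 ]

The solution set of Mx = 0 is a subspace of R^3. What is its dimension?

1

Row reduce to echelon form.
R2 ← R2 − (3)·R1: [0, 0, 3]
R3 ← R3 − (3)·R1: [0, 0, -3]
R3 ← R3 + R2: [0, 0, 0]
2 nonzero rows, so rank(M) = 2.
M has 3 columns; by rank–nullity, nullity = 3 − 2 = 1.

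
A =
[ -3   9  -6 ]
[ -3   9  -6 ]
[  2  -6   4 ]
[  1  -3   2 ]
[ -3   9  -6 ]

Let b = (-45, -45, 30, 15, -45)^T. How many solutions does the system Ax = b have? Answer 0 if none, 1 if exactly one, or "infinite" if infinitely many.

infinite

Row reduce the augmented matrix [A | b].
R2 ← R2 − R1: [0, 0, 0, 0]
R3 ← R3 + (2/3)·R1: [0, 0, 0, 0]
R4 ← R4 + (1/3)·R1: [0, 0, 0, 0]
R5 ← R5 − R1: [0, 0, 0, 0]
The echelon form has 1 nonzero rows, and every pivot lies in the first 3 columns, so rank(A) = rank([A|b]) = 1.
The system is consistent.
rank = 1 < 3 unknowns, so there are infinitely many solutions.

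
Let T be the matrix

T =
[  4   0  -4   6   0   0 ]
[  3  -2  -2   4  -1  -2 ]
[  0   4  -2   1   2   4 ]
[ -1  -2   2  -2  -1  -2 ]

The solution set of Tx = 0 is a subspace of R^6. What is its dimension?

4

Row reduce to echelon form.
R2 ← R2 − (3/4)·R1: [0, -2, 1, -1/2, -1, -2]
R4 ← R4 + (1/4)·R1: [0, -2, 1, -1/2, -1, -2]
R3 ← R3 + (2)·R2: [0, 0, 0, 0, 0, 0]
R4 ← R4 − R2: [0, 0, 0, 0, 0, 0]
2 nonzero rows, so rank(T) = 2.
T has 6 columns; by rank–nullity, nullity = 6 − 2 = 4.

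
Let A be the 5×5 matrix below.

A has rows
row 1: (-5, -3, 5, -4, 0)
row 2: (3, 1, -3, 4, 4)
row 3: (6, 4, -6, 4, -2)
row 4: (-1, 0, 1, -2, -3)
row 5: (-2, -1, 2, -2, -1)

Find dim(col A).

2

Row reduce to echelon form.
R2 ← R2 + (3/5)·R1: [0, -4/5, 0, 8/5, 4]
R3 ← R3 + (6/5)·R1: [0, 2/5, 0, -4/5, -2]
R4 ← R4 − (1/5)·R1: [0, 3/5, 0, -6/5, -3]
R5 ← R5 − (2/5)·R1: [0, 1/5, 0, -2/5, -1]
R3 ← R3 + (1/2)·R2: [0, 0, 0, 0, 0]
R4 ← R4 + (3/4)·R2: [0, 0, 0, 0, 0]
R5 ← R5 + (1/4)·R2: [0, 0, 0, 0, 0]
Echelon form has 2 nonzero rows, so rank(A) = 2.
The column space has dimension equal to the rank: 2.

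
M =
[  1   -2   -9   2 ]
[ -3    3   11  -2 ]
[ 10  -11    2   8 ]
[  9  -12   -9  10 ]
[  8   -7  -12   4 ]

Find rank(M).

Row reduce to echelon form.
R2 ← R2 + (3)·R1: [0, -3, -16, 4]
R3 ← R3 − (10)·R1: [0, 9, 92, -12]
R4 ← R4 − (9)·R1: [0, 6, 72, -8]
R5 ← R5 − (8)·R1: [0, 9, 60, -12]
R3 ← R3 + (3)·R2: [0, 0, 44, 0]
R4 ← R4 + (2)·R2: [0, 0, 40, 0]
R5 ← R5 + (3)·R2: [0, 0, 12, 0]
R4 ← R4 − (10/11)·R3: [0, 0, 0, 0]
R5 ← R5 − (3/11)·R3: [0, 0, 0, 0]
Echelon form has 3 nonzero rows, so rank(M) = 3.

3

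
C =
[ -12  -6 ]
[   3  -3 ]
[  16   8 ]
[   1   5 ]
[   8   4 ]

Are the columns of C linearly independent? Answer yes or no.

yes

Row reduce C to echelon form.
R2 ← R2 + (1/4)·R1: [0, -9/2]
R3 ← R3 + (4/3)·R1: [0, 0]
R4 ← R4 + (1/12)·R1: [0, 9/2]
R5 ← R5 + (2/3)·R1: [0, 0]
R4 ← R4 + R2: [0, 0]
2 pivots among 2 columns.
Every column is a pivot column, so the columns are linearly independent.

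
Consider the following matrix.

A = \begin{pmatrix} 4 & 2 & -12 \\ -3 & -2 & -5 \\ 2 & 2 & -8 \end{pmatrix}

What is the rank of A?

3

Row reduce to echelon form.
R2 ← R2 + (3/4)·R1: [0, -1/2, -14]
R3 ← R3 − (1/2)·R1: [0, 1, -2]
R3 ← R3 + (2)·R2: [0, 0, -30]
Echelon form has 3 nonzero rows, so rank(A) = 3.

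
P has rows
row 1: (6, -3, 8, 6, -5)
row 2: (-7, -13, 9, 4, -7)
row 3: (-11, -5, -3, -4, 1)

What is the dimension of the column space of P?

2

Row reduce to echelon form.
R2 ← R2 + (7/6)·R1: [0, -33/2, 55/3, 11, -77/6]
R3 ← R3 + (11/6)·R1: [0, -21/2, 35/3, 7, -49/6]
R3 ← R3 − (7/11)·R2: [0, 0, 0, 0, 0]
Echelon form has 2 nonzero rows, so rank(P) = 2.
The column space has dimension equal to the rank: 2.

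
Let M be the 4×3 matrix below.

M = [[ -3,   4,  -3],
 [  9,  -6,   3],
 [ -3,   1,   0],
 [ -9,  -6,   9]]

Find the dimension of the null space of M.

Row reduce to echelon form.
R2 ← R2 + (3)·R1: [0, 6, -6]
R3 ← R3 − R1: [0, -3, 3]
R4 ← R4 − (3)·R1: [0, -18, 18]
R3 ← R3 + (1/2)·R2: [0, 0, 0]
R4 ← R4 + (3)·R2: [0, 0, 0]
2 nonzero rows, so rank(M) = 2.
M has 3 columns; by rank–nullity, nullity = 3 − 2 = 1.

1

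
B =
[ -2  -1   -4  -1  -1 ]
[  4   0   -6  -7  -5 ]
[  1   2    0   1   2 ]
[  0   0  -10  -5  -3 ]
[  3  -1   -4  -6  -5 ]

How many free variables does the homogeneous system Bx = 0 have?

Row reduce to echelon form.
R2 ← R2 + (2)·R1: [0, -2, -14, -9, -7]
R3 ← R3 + (1/2)·R1: [0, 3/2, -2, 1/2, 3/2]
R5 ← R5 + (3/2)·R1: [0, -5/2, -10, -15/2, -13/2]
R3 ← R3 + (3/4)·R2: [0, 0, -25/2, -25/4, -15/4]
R5 ← R5 − (5/4)·R2: [0, 0, 15/2, 15/4, 9/4]
R4 ← R4 − (4/5)·R3: [0, 0, 0, 0, 0]
R5 ← R5 + (3/5)·R3: [0, 0, 0, 0, 0]
3 nonzero rows, so rank(B) = 3.
B has 5 columns; by rank–nullity, nullity = 5 − 3 = 2.

2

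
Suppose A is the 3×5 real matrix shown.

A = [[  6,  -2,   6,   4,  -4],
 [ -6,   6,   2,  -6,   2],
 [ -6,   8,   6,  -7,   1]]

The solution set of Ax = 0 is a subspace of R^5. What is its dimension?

3

Row reduce to echelon form.
R2 ← R2 + R1: [0, 4, 8, -2, -2]
R3 ← R3 + R1: [0, 6, 12, -3, -3]
R3 ← R3 − (3/2)·R2: [0, 0, 0, 0, 0]
2 nonzero rows, so rank(A) = 2.
A has 5 columns; by rank–nullity, nullity = 5 − 2 = 3.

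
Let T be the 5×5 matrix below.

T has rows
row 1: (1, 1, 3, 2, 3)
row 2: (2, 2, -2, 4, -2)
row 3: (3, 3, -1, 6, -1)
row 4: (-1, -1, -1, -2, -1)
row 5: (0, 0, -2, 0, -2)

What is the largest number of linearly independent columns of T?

Row reduce to echelon form.
R2 ← R2 − (2)·R1: [0, 0, -8, 0, -8]
R3 ← R3 − (3)·R1: [0, 0, -10, 0, -10]
R4 ← R4 + R1: [0, 0, 2, 0, 2]
R3 ← R3 − (5/4)·R2: [0, 0, 0, 0, 0]
R4 ← R4 + (1/4)·R2: [0, 0, 0, 0, 0]
R5 ← R5 − (1/4)·R2: [0, 0, 0, 0, 0]
Echelon form has 2 nonzero rows, so rank(T) = 2.
The rank gives the maximum number of linearly independent columns: 2.

2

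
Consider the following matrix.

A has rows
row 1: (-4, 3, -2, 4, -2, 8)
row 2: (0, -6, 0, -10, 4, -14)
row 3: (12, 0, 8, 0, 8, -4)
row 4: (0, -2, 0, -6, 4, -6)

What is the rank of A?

4

Row reduce to echelon form.
R3 ← R3 + (3)·R1: [0, 9, 2, 12, 2, 20]
R3 ← R3 + (3/2)·R2: [0, 0, 2, -3, 8, -1]
R4 ← R4 − (1/3)·R2: [0, 0, 0, -8/3, 8/3, -4/3]
Echelon form has 4 nonzero rows, so rank(A) = 4.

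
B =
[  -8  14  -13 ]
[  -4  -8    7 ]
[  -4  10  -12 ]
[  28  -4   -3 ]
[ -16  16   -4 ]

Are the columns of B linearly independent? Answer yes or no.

Row reduce B to echelon form.
R2 ← R2 − (1/2)·R1: [0, -15, 27/2]
R3 ← R3 − (1/2)·R1: [0, 3, -11/2]
R4 ← R4 + (7/2)·R1: [0, 45, -97/2]
R5 ← R5 − (2)·R1: [0, -12, 22]
R3 ← R3 + (1/5)·R2: [0, 0, -14/5]
R4 ← R4 + (3)·R2: [0, 0, -8]
R5 ← R5 − (4/5)·R2: [0, 0, 56/5]
R4 ← R4 − (20/7)·R3: [0, 0, 0]
R5 ← R5 + (4)·R3: [0, 0, 0]
3 pivots among 3 columns.
Every column is a pivot column, so the columns are linearly independent.

yes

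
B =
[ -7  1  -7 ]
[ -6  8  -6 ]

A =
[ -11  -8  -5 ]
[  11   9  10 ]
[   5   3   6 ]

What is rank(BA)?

2

First compute BA:
[[ 53,  44,   3],
 [124, 102,  74]]
Now row reduce the product.
R2 ← R2 − (124/53)·R1: [0, -50/53, 3550/53]
2 nonzero rows, so rank(BA) = 2.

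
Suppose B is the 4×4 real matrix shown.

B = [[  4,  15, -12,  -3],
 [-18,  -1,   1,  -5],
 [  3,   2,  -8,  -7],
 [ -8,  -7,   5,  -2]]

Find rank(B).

Row reduce to echelon form.
R2 ← R2 + (9/2)·R1: [0, 133/2, -53, -37/2]
R3 ← R3 − (3/4)·R1: [0, -37/4, 1, -19/4]
R4 ← R4 + (2)·R1: [0, 23, -19, -8]
R3 ← R3 + (37/266)·R2: [0, 0, -1695/266, -974/133]
R4 ← R4 − (46/133)·R2: [0, 0, -89/133, -213/133]
R4 ← R4 − (178/1695)·R3: [0, 0, 0, -1411/1695]
Echelon form has 4 nonzero rows, so rank(B) = 4.

4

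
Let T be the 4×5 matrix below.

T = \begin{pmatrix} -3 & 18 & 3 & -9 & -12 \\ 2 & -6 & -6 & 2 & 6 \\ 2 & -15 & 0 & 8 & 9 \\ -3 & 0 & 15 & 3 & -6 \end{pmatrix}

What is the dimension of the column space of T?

Row reduce to echelon form.
R2 ← R2 + (2/3)·R1: [0, 6, -4, -4, -2]
R3 ← R3 + (2/3)·R1: [0, -3, 2, 2, 1]
R4 ← R4 − R1: [0, -18, 12, 12, 6]
R3 ← R3 + (1/2)·R2: [0, 0, 0, 0, 0]
R4 ← R4 + (3)·R2: [0, 0, 0, 0, 0]
Echelon form has 2 nonzero rows, so rank(T) = 2.
The column space has dimension equal to the rank: 2.

2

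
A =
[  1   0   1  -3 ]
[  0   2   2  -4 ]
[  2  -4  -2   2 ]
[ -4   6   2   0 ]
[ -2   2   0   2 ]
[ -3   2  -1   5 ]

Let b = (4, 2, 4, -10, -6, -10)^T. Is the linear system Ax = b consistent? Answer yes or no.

yes

Row reduce the augmented matrix [A | b].
R3 ← R3 − (2)·R1: [0, -4, -4, 8, -4]
R4 ← R4 + (4)·R1: [0, 6, 6, -12, 6]
R5 ← R5 + (2)·R1: [0, 2, 2, -4, 2]
R6 ← R6 + (3)·R1: [0, 2, 2, -4, 2]
R3 ← R3 + (2)·R2: [0, 0, 0, 0, 0]
R4 ← R4 − (3)·R2: [0, 0, 0, 0, 0]
R5 ← R5 − R2: [0, 0, 0, 0, 0]
R6 ← R6 − R2: [0, 0, 0, 0, 0]
The echelon form has 2 nonzero rows, and every pivot lies in the first 4 columns, so rank(A) = rank([A|b]) = 2.
The system is consistent.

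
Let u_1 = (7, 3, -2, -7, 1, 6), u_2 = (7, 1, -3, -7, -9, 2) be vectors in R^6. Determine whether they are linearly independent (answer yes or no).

Form the matrix with these vectors as rows and row reduce.
R2 ← R2 − R1: [0, -2, -1, 0, -10, -4]
2 nonzero rows, so the 2 vectors span a space of dimension 2.
Since 2 = 2, the vectors are linearly independent.

yes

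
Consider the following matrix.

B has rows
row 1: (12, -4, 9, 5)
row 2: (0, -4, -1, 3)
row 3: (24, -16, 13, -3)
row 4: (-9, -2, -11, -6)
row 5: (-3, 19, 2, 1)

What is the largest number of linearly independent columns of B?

4

Row reduce to echelon form.
R3 ← R3 − (2)·R1: [0, -8, -5, -13]
R4 ← R4 + (3/4)·R1: [0, -5, -17/4, -9/4]
R5 ← R5 + (1/4)·R1: [0, 18, 17/4, 9/4]
R3 ← R3 − (2)·R2: [0, 0, -3, -19]
R4 ← R4 − (5/4)·R2: [0, 0, -3, -6]
R5 ← R5 + (9/2)·R2: [0, 0, -1/4, 63/4]
R4 ← R4 − R3: [0, 0, 0, 13]
R5 ← R5 − (1/12)·R3: [0, 0, 0, 52/3]
R5 ← R5 − (4/3)·R4: [0, 0, 0, 0]
Echelon form has 4 nonzero rows, so rank(B) = 4.
The rank gives the maximum number of linearly independent columns: 4.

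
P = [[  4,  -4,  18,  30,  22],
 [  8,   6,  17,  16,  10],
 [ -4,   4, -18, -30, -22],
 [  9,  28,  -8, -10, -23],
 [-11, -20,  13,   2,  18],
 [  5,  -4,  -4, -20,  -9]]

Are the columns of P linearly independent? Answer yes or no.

no

Row reduce P to echelon form.
R2 ← R2 − (2)·R1: [0, 14, -19, -44, -34]
R3 ← R3 + R1: [0, 0, 0, 0, 0]
R4 ← R4 − (9/4)·R1: [0, 37, -97/2, -155/2, -145/2]
R5 ← R5 + (11/4)·R1: [0, -31, 125/2, 169/2, 157/2]
R6 ← R6 − (5/4)·R1: [0, 1, -53/2, -115/2, -73/2]
R4 ← R4 − (37/14)·R2: [0, 0, 12/7, 543/14, 243/14]
R5 ← R5 + (31/14)·R2: [0, 0, 143/7, -181/14, 45/14]
R6 ← R6 − (1/14)·R2: [0, 0, -176/7, -761/14, -477/14]
Swap R3 ↔ R4
R5 ← R5 − (143/12)·R3: [0, 0, 0, -3801/8, -1629/8]
R6 ← R6 + (44/3)·R3: [0, 0, 0, 1029/2, 441/2]
Swap R4 ↔ R5
R6 ← R6 + (196/181)·R4: [0, 0, 0, 0, 0]
4 pivots among 5 columns.
Only 4 < 5 pivot columns, so the columns are linearly dependent.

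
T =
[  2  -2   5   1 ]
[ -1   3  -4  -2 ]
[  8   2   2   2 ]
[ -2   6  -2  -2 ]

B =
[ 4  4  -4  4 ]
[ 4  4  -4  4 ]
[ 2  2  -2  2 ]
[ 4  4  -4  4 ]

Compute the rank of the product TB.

1

First compute TB:
[[ 14,  14, -14,  14],
 [ -8,  -8,   8,  -8],
 [ 52,  52, -52,  52],
 [  4,   4,  -4,   4]]
Now row reduce the product.
R2 ← R2 + (4/7)·R1: [0, 0, 0, 0]
R3 ← R3 − (26/7)·R1: [0, 0, 0, 0]
R4 ← R4 − (2/7)·R1: [0, 0, 0, 0]
1 nonzero row, so rank(TB) = 1.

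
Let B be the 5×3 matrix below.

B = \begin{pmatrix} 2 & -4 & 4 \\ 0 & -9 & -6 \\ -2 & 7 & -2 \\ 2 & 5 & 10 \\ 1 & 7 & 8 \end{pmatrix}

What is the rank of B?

2

Row reduce to echelon form.
R3 ← R3 + R1: [0, 3, 2]
R4 ← R4 − R1: [0, 9, 6]
R5 ← R5 − (1/2)·R1: [0, 9, 6]
R3 ← R3 + (1/3)·R2: [0, 0, 0]
R4 ← R4 + R2: [0, 0, 0]
R5 ← R5 + R2: [0, 0, 0]
Echelon form has 2 nonzero rows, so rank(B) = 2.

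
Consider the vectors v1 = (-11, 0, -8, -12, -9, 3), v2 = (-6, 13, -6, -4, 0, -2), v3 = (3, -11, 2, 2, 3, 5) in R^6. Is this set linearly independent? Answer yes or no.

Form the matrix with these vectors as rows and row reduce.
R2 ← R2 − (6/11)·R1: [0, 13, -18/11, 28/11, 54/11, -40/11]
R3 ← R3 + (3/11)·R1: [0, -11, -2/11, -14/11, 6/11, 64/11]
R3 ← R3 + (11/13)·R2: [0, 0, -224/143, 126/143, 672/143, 392/143]
3 nonzero rows, so the 3 vectors span a space of dimension 3.
Since 3 = 3, the vectors are linearly independent.

yes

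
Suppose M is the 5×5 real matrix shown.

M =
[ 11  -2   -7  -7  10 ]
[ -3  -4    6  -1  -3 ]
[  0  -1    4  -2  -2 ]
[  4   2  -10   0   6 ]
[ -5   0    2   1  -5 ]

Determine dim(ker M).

1

Row reduce to echelon form.
R2 ← R2 + (3/11)·R1: [0, -50/11, 45/11, -32/11, -3/11]
R4 ← R4 − (4/11)·R1: [0, 30/11, -82/11, 28/11, 26/11]
R5 ← R5 + (5/11)·R1: [0, -10/11, -13/11, -24/11, -5/11]
R3 ← R3 − (11/50)·R2: [0, 0, 31/10, -34/25, -97/50]
R4 ← R4 + (3/5)·R2: [0, 0, -5, 4/5, 11/5]
R5 ← R5 − (1/5)·R2: [0, 0, -2, -8/5, -2/5]
R4 ← R4 + (50/31)·R3: [0, 0, 0, -216/155, -144/155]
R5 ← R5 + (20/31)·R3: [0, 0, 0, -384/155, -256/155]
R5 ← R5 − (16/9)·R4: [0, 0, 0, 0, 0]
4 nonzero rows, so rank(M) = 4.
M has 5 columns; by rank–nullity, nullity = 5 − 4 = 1.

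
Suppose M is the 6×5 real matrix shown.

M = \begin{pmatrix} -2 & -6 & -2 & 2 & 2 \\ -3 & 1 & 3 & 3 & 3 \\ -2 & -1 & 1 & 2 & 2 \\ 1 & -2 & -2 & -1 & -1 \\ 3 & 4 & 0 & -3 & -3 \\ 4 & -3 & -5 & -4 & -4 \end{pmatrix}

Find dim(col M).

2

Row reduce to echelon form.
R2 ← R2 − (3/2)·R1: [0, 10, 6, 0, 0]
R3 ← R3 − R1: [0, 5, 3, 0, 0]
R4 ← R4 + (1/2)·R1: [0, -5, -3, 0, 0]
R5 ← R5 + (3/2)·R1: [0, -5, -3, 0, 0]
R6 ← R6 + (2)·R1: [0, -15, -9, 0, 0]
R3 ← R3 − (1/2)·R2: [0, 0, 0, 0, 0]
R4 ← R4 + (1/2)·R2: [0, 0, 0, 0, 0]
R5 ← R5 + (1/2)·R2: [0, 0, 0, 0, 0]
R6 ← R6 + (3/2)·R2: [0, 0, 0, 0, 0]
Echelon form has 2 nonzero rows, so rank(M) = 2.
The column space has dimension equal to the rank: 2.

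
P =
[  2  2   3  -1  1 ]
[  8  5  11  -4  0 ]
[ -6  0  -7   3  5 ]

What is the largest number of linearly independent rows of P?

2

Row reduce to echelon form.
R2 ← R2 − (4)·R1: [0, -3, -1, 0, -4]
R3 ← R3 + (3)·R1: [0, 6, 2, 0, 8]
R3 ← R3 + (2)·R2: [0, 0, 0, 0, 0]
Echelon form has 2 nonzero rows, so rank(P) = 2.
The rank gives the maximum number of linearly independent rows: 2.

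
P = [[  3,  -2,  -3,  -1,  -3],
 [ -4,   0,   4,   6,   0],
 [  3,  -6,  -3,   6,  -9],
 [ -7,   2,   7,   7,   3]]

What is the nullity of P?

3

Row reduce to echelon form.
R2 ← R2 + (4/3)·R1: [0, -8/3, 0, 14/3, -4]
R3 ← R3 − R1: [0, -4, 0, 7, -6]
R4 ← R4 + (7/3)·R1: [0, -8/3, 0, 14/3, -4]
R3 ← R3 − (3/2)·R2: [0, 0, 0, 0, 0]
R4 ← R4 − R2: [0, 0, 0, 0, 0]
2 nonzero rows, so rank(P) = 2.
P has 5 columns; by rank–nullity, nullity = 5 − 2 = 3.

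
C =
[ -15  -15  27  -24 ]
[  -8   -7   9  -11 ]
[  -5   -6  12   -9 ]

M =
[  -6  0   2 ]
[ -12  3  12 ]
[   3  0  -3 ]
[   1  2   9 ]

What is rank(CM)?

3

First compute CM:
[[327, -93, -507],
 [148, -43, -226],
 [129, -36, -199]]
Now row reduce the product.
R2 ← R2 − (148/327)·R1: [0, -99/109, 378/109]
R3 ← R3 − (43/109)·R1: [0, 75/109, 110/109]
R3 ← R3 + (25/33)·R2: [0, 0, 40/11]
3 nonzero rows, so rank(CM) = 3.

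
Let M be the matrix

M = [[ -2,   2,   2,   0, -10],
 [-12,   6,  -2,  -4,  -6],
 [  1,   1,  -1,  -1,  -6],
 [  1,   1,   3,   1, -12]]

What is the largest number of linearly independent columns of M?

Row reduce to echelon form.
R2 ← R2 − (6)·R1: [0, -6, -14, -4, 54]
R3 ← R3 + (1/2)·R1: [0, 2, 0, -1, -11]
R4 ← R4 + (1/2)·R1: [0, 2, 4, 1, -17]
R3 ← R3 + (1/3)·R2: [0, 0, -14/3, -7/3, 7]
R4 ← R4 + (1/3)·R2: [0, 0, -2/3, -1/3, 1]
R4 ← R4 − (1/7)·R3: [0, 0, 0, 0, 0]
Echelon form has 3 nonzero rows, so rank(M) = 3.
The rank gives the maximum number of linearly independent columns: 3.

3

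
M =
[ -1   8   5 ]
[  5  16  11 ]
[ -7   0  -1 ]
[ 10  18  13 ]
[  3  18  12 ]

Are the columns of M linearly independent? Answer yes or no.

Row reduce M to echelon form.
R2 ← R2 + (5)·R1: [0, 56, 36]
R3 ← R3 − (7)·R1: [0, -56, -36]
R4 ← R4 + (10)·R1: [0, 98, 63]
R5 ← R5 + (3)·R1: [0, 42, 27]
R3 ← R3 + R2: [0, 0, 0]
R4 ← R4 − (7/4)·R2: [0, 0, 0]
R5 ← R5 − (3/4)·R2: [0, 0, 0]
2 pivots among 3 columns.
Only 2 < 3 pivot columns, so the columns are linearly dependent.

no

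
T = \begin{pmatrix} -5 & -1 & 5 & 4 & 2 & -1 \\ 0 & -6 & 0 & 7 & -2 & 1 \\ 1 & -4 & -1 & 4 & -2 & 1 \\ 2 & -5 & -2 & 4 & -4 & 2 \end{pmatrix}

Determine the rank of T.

Row reduce to echelon form.
R3 ← R3 + (1/5)·R1: [0, -21/5, 0, 24/5, -8/5, 4/5]
R4 ← R4 + (2/5)·R1: [0, -27/5, 0, 28/5, -16/5, 8/5]
R3 ← R3 − (7/10)·R2: [0, 0, 0, -1/10, -1/5, 1/10]
R4 ← R4 − (9/10)·R2: [0, 0, 0, -7/10, -7/5, 7/10]
R4 ← R4 − (7)·R3: [0, 0, 0, 0, 0, 0]
Echelon form has 3 nonzero rows, so rank(T) = 3.

3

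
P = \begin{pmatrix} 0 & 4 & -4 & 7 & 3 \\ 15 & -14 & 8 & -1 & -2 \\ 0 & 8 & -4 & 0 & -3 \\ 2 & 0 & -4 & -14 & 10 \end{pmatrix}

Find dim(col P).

4

Row reduce to echelon form.
Swap R1 ↔ R2
R4 ← R4 − (2/15)·R1: [0, 28/15, -76/15, -208/15, 154/15]
R3 ← R3 − (2)·R2: [0, 0, 4, -14, -9]
R4 ← R4 − (7/15)·R2: [0, 0, -16/5, -257/15, 133/15]
R4 ← R4 + (4/5)·R3: [0, 0, 0, -85/3, 5/3]
Echelon form has 4 nonzero rows, so rank(P) = 4.
The column space has dimension equal to the rank: 4.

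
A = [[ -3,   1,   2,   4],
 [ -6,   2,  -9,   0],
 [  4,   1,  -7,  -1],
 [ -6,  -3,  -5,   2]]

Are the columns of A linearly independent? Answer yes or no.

Row reduce A to echelon form.
R2 ← R2 − (2)·R1: [0, 0, -13, -8]
R3 ← R3 + (4/3)·R1: [0, 7/3, -13/3, 13/3]
R4 ← R4 − (2)·R1: [0, -5, -9, -6]
Swap R2 ↔ R3
R4 ← R4 + (15/7)·R2: [0, 0, -128/7, 23/7]
R4 ← R4 − (128/91)·R3: [0, 0, 0, 189/13]
4 pivots among 4 columns.
Every column is a pivot column, so the columns are linearly independent.

yes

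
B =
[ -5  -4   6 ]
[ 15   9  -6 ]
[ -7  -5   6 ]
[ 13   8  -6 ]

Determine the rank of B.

2

Row reduce to echelon form.
R2 ← R2 + (3)·R1: [0, -3, 12]
R3 ← R3 − (7/5)·R1: [0, 3/5, -12/5]
R4 ← R4 + (13/5)·R1: [0, -12/5, 48/5]
R3 ← R3 + (1/5)·R2: [0, 0, 0]
R4 ← R4 − (4/5)·R2: [0, 0, 0]
Echelon form has 2 nonzero rows, so rank(B) = 2.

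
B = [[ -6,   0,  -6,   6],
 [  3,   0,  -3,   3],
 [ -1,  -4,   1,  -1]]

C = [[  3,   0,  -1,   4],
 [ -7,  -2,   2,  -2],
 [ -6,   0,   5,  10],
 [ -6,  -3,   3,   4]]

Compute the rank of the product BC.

3

First compute BC:
[[-18, -18,  -6, -60],
 [  9,  -9,  -9,  -6],
 [ 25,  11,  -5,  10]]
Now row reduce the product.
R2 ← R2 + (1/2)·R1: [0, -18, -12, -36]
R3 ← R3 + (25/18)·R1: [0, -14, -40/3, -220/3]
R3 ← R3 − (7/9)·R2: [0, 0, -4, -136/3]
3 nonzero rows, so rank(BC) = 3.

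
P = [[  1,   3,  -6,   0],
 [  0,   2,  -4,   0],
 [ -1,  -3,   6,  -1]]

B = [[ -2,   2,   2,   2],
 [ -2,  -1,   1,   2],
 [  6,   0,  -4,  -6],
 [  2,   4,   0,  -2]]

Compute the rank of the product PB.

First compute PB:
[[-44,  -1,  29,  44],
 [-28,  -2,  18,  28],
 [ 42,  -3, -29, -42]]
Now row reduce the product.
R2 ← R2 − (7/11)·R1: [0, -15/11, -5/11, 0]
R3 ← R3 + (21/22)·R1: [0, -87/22, -29/22, 0]
R3 ← R3 − (29/10)·R2: [0, 0, 0, 0]
2 nonzero rows, so rank(PB) = 2.

2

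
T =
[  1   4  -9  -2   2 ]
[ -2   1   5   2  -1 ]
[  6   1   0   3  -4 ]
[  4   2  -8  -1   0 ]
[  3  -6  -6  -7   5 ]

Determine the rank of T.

Row reduce to echelon form.
R2 ← R2 + (2)·R1: [0, 9, -13, -2, 3]
R3 ← R3 − (6)·R1: [0, -23, 54, 15, -16]
R4 ← R4 − (4)·R1: [0, -14, 28, 7, -8]
R5 ← R5 − (3)·R1: [0, -18, 21, -1, -1]
R3 ← R3 + (23/9)·R2: [0, 0, 187/9, 89/9, -25/3]
R4 ← R4 + (14/9)·R2: [0, 0, 70/9, 35/9, -10/3]
R5 ← R5 + (2)·R2: [0, 0, -5, -5, 5]
R4 ← R4 − (70/187)·R3: [0, 0, 0, 35/187, -40/187]
R5 ← R5 + (45/187)·R3: [0, 0, 0, -490/187, 560/187]
R5 ← R5 + (14)·R4: [0, 0, 0, 0, 0]
Echelon form has 4 nonzero rows, so rank(T) = 4.

4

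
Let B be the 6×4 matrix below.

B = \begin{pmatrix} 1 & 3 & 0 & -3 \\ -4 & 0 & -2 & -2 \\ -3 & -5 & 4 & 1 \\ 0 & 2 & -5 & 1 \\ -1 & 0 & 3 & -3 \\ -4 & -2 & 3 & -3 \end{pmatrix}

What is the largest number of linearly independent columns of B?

Row reduce to echelon form.
R2 ← R2 + (4)·R1: [0, 12, -2, -14]
R3 ← R3 + (3)·R1: [0, 4, 4, -8]
R5 ← R5 + R1: [0, 3, 3, -6]
R6 ← R6 + (4)·R1: [0, 10, 3, -15]
R3 ← R3 − (1/3)·R2: [0, 0, 14/3, -10/3]
R4 ← R4 − (1/6)·R2: [0, 0, -14/3, 10/3]
R5 ← R5 − (1/4)·R2: [0, 0, 7/2, -5/2]
R6 ← R6 − (5/6)·R2: [0, 0, 14/3, -10/3]
R4 ← R4 + R3: [0, 0, 0, 0]
R5 ← R5 − (3/4)·R3: [0, 0, 0, 0]
R6 ← R6 − R3: [0, 0, 0, 0]
Echelon form has 3 nonzero rows, so rank(B) = 3.
The rank gives the maximum number of linearly independent columns: 3.

3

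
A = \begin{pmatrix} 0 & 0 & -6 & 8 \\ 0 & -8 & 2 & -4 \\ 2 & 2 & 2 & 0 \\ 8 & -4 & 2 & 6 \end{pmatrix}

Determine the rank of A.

3

Row reduce to echelon form.
Swap R1 ↔ R3
R4 ← R4 − (4)·R1: [0, -12, -6, 6]
R4 ← R4 − (3/2)·R2: [0, 0, -9, 12]
R4 ← R4 − (3/2)·R3: [0, 0, 0, 0]
Echelon form has 3 nonzero rows, so rank(A) = 3.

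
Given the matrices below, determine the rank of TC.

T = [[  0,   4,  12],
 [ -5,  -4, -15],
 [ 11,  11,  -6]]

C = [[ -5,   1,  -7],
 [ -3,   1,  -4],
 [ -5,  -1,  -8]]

First compute TC:
[[-72,  -8, -112],
 [112,   6, 171],
 [-58,  28, -73]]
Now row reduce the product.
R2 ← R2 + (14/9)·R1: [0, -58/9, -29/9]
R3 ← R3 − (29/36)·R1: [0, 310/9, 155/9]
R3 ← R3 + (155/29)·R2: [0, 0, 0]
2 nonzero rows, so rank(TC) = 2.

2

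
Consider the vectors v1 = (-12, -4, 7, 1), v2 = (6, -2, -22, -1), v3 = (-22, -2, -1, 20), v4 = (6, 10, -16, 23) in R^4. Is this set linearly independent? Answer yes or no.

Form the matrix with these vectors as rows and row reduce.
R2 ← R2 + (1/2)·R1: [0, -4, -37/2, -1/2]
R3 ← R3 − (11/6)·R1: [0, 16/3, -83/6, 109/6]
R4 ← R4 + (1/2)·R1: [0, 8, -25/2, 47/2]
R3 ← R3 + (4/3)·R2: [0, 0, -77/2, 35/2]
R4 ← R4 + (2)·R2: [0, 0, -99/2, 45/2]
R4 ← R4 − (9/7)·R3: [0, 0, 0, 0]
3 nonzero rows, so the 4 vectors span a space of dimension 3.
Since 3 < 4, the vectors are linearly dependent.

no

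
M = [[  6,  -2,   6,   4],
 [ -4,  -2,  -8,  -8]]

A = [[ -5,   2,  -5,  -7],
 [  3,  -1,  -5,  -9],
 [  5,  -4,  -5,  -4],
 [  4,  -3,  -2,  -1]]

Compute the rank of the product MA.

First compute MA:
[[ 10, -22, -58, -52],
 [-58,  50,  86,  86]]
Now row reduce the product.
R2 ← R2 + (29/5)·R1: [0, -388/5, -1252/5, -1078/5]
2 nonzero rows, so rank(MA) = 2.

2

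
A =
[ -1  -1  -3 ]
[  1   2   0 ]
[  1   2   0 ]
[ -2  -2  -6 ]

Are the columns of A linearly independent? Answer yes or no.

no

Row reduce A to echelon form.
R2 ← R2 + R1: [0, 1, -3]
R3 ← R3 + R1: [0, 1, -3]
R4 ← R4 − (2)·R1: [0, 0, 0]
R3 ← R3 − R2: [0, 0, 0]
2 pivots among 3 columns.
Only 2 < 3 pivot columns, so the columns are linearly dependent.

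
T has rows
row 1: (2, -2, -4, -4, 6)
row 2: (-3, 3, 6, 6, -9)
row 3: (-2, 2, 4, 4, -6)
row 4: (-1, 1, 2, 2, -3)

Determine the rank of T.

Row reduce to echelon form.
R2 ← R2 + (3/2)·R1: [0, 0, 0, 0, 0]
R3 ← R3 + R1: [0, 0, 0, 0, 0]
R4 ← R4 + (1/2)·R1: [0, 0, 0, 0, 0]
Echelon form has 1 nonzero row, so rank(T) = 1.

1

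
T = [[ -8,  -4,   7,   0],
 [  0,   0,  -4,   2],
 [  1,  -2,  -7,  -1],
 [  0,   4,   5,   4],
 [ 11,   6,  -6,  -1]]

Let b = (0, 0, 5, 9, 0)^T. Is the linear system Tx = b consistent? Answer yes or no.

no

Row reduce the augmented matrix [T | b].
R3 ← R3 + (1/8)·R1: [0, -5/2, -49/8, -1, 5]
R5 ← R5 + (11/8)·R1: [0, 1/2, 29/8, -1, 0]
Swap R2 ↔ R3
R4 ← R4 + (8/5)·R2: [0, 0, -24/5, 12/5, 17]
R5 ← R5 + (1/5)·R2: [0, 0, 12/5, -6/5, 1]
R4 ← R4 − (6/5)·R3: [0, 0, 0, 0, 17]
R5 ← R5 + (3/5)·R3: [0, 0, 0, 0, 1]
R5 ← R5 − (1/17)·R4: [0, 0, 0, 0, 0]
The echelon form has 4 nonzero rows; the last pivot sits in the augmented column, so rank(T) = 3 but rank([T|b]) = 4.
Since the ranks differ, the system is inconsistent.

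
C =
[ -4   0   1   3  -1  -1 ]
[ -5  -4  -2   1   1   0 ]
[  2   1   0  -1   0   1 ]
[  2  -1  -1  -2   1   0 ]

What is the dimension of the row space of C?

3

Row reduce to echelon form.
R2 ← R2 − (5/4)·R1: [0, -4, -13/4, -11/4, 9/4, 5/4]
R3 ← R3 + (1/2)·R1: [0, 1, 1/2, 1/2, -1/2, 1/2]
R4 ← R4 + (1/2)·R1: [0, -1, -1/2, -1/2, 1/2, -1/2]
R3 ← R3 + (1/4)·R2: [0, 0, -5/16, -3/16, 1/16, 13/16]
R4 ← R4 − (1/4)·R2: [0, 0, 5/16, 3/16, -1/16, -13/16]
R4 ← R4 + R3: [0, 0, 0, 0, 0, 0]
Echelon form has 3 nonzero rows, so rank(C) = 3.
The row space has dimension equal to the rank: 3.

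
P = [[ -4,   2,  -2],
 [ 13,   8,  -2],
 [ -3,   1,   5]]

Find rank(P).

Row reduce to echelon form.
R2 ← R2 + (13/4)·R1: [0, 29/2, -17/2]
R3 ← R3 − (3/4)·R1: [0, -1/2, 13/2]
R3 ← R3 + (1/29)·R2: [0, 0, 180/29]
Echelon form has 3 nonzero rows, so rank(P) = 3.

3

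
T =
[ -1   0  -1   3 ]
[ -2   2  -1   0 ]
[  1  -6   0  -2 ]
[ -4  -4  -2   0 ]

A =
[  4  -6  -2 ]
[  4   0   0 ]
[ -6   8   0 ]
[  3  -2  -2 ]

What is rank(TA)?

First compute TA:
[[ 11,  -8,  -4],
 [  6,   4,   4],
 [-26,  -2,   2],
 [-20,   8,   8]]
Now row reduce the product.
R2 ← R2 − (6/11)·R1: [0, 92/11, 68/11]
R3 ← R3 + (26/11)·R1: [0, -230/11, -82/11]
R4 ← R4 + (20/11)·R1: [0, -72/11, 8/11]
R3 ← R3 + (5/2)·R2: [0, 0, 8]
R4 ← R4 + (18/23)·R2: [0, 0, 128/23]
R4 ← R4 − (16/23)·R3: [0, 0, 0]
3 nonzero rows, so rank(TA) = 3.

3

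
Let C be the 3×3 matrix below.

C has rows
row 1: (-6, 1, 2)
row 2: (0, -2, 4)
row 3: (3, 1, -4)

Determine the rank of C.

Row reduce to echelon form.
R3 ← R3 + (1/2)·R1: [0, 3/2, -3]
R3 ← R3 + (3/4)·R2: [0, 0, 0]
Echelon form has 2 nonzero rows, so rank(C) = 2.

2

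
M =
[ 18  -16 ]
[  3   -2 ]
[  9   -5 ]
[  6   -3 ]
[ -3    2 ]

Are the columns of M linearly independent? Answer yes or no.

yes

Row reduce M to echelon form.
R2 ← R2 − (1/6)·R1: [0, 2/3]
R3 ← R3 − (1/2)·R1: [0, 3]
R4 ← R4 − (1/3)·R1: [0, 7/3]
R5 ← R5 + (1/6)·R1: [0, -2/3]
R3 ← R3 − (9/2)·R2: [0, 0]
R4 ← R4 − (7/2)·R2: [0, 0]
R5 ← R5 + R2: [0, 0]
2 pivots among 2 columns.
Every column is a pivot column, so the columns are linearly independent.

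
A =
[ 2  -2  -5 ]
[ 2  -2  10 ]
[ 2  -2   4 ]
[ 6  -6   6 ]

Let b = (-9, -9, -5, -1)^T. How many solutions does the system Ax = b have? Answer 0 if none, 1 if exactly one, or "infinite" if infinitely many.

Row reduce the augmented matrix [A | b].
R2 ← R2 − R1: [0, 0, 15, 0]
R3 ← R3 − R1: [0, 0, 9, 4]
R4 ← R4 − (3)·R1: [0, 0, 21, 26]
R3 ← R3 − (3/5)·R2: [0, 0, 0, 4]
R4 ← R4 − (7/5)·R2: [0, 0, 0, 26]
R4 ← R4 − (13/2)·R3: [0, 0, 0, 0]
The echelon form has 3 nonzero rows; the last pivot sits in the augmented column, so rank(A) = 2 but rank([A|b]) = 3.
Since the ranks differ, the system is inconsistent.
It has no solutions.

0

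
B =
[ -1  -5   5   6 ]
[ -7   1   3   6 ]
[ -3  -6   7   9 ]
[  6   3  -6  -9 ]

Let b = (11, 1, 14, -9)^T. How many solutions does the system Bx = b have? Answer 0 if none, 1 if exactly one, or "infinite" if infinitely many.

Row reduce the augmented matrix [B | b].
R2 ← R2 − (7)·R1: [0, 36, -32, -36, -76]
R3 ← R3 − (3)·R1: [0, 9, -8, -9, -19]
R4 ← R4 + (6)·R1: [0, -27, 24, 27, 57]
R3 ← R3 − (1/4)·R2: [0, 0, 0, 0, 0]
R4 ← R4 + (3/4)·R2: [0, 0, 0, 0, 0]
The echelon form has 2 nonzero rows, and every pivot lies in the first 4 columns, so rank(B) = rank([B|b]) = 2.
The system is consistent.
rank = 2 < 4 unknowns, so there are infinitely many solutions.

infinite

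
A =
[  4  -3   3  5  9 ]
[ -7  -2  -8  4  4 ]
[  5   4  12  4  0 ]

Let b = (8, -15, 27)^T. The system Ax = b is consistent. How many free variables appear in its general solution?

Row reduce the augmented matrix [A | b].
R2 ← R2 + (7/4)·R1: [0, -29/4, -11/4, 51/4, 79/4, -1]
R3 ← R3 − (5/4)·R1: [0, 31/4, 33/4, -9/4, -45/4, 17]
R3 ← R3 + (31/29)·R2: [0, 0, 154/29, 330/29, 286/29, 462/29]
The echelon form has 3 nonzero rows, and every pivot lies in the first 5 columns, so rank(A) = rank([A|b]) = 3.
The system is consistent.
Free variables = (unknowns) − (rank) = 5 − 3 = 2.

2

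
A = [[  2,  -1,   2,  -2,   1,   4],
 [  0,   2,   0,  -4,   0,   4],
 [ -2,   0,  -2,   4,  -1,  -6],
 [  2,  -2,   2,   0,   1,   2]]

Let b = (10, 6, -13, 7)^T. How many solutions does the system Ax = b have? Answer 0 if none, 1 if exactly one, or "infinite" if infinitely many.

infinite

Row reduce the augmented matrix [A | b].
R3 ← R3 + R1: [0, -1, 0, 2, 0, -2, -3]
R4 ← R4 − R1: [0, -1, 0, 2, 0, -2, -3]
R3 ← R3 + (1/2)·R2: [0, 0, 0, 0, 0, 0, 0]
R4 ← R4 + (1/2)·R2: [0, 0, 0, 0, 0, 0, 0]
The echelon form has 2 nonzero rows, and every pivot lies in the first 6 columns, so rank(A) = rank([A|b]) = 2.
The system is consistent.
rank = 2 < 6 unknowns, so there are infinitely many solutions.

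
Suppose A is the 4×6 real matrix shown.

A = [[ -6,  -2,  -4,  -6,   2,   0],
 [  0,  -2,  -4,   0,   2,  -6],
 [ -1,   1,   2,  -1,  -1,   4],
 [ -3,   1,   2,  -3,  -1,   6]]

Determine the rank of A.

Row reduce to echelon form.
R3 ← R3 − (1/6)·R1: [0, 4/3, 8/3, 0, -4/3, 4]
R4 ← R4 − (1/2)·R1: [0, 2, 4, 0, -2, 6]
R3 ← R3 + (2/3)·R2: [0, 0, 0, 0, 0, 0]
R4 ← R4 + R2: [0, 0, 0, 0, 0, 0]
Echelon form has 2 nonzero rows, so rank(A) = 2.

2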